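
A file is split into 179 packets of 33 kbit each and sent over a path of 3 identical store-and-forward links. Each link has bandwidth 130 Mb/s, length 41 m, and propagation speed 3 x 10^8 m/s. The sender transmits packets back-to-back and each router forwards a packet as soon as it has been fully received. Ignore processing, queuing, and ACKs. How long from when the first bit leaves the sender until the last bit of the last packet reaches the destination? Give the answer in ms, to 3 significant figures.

Per-hop transmission t_tx = L/R = 33000/130000000 = 0.253846 ms.
Per-hop propagation t_prop = 41/300000000 = 0.000136667 ms.
Pipeline fill: first packet needs 3·t_tx to clear all hops; remaining 178 packets each add one t_tx.
Total = (3+179-1)·t_tx + 3·t_prop = 181·0.253846 + 3·0.000136667 = 45.9 ms.

45.9 ms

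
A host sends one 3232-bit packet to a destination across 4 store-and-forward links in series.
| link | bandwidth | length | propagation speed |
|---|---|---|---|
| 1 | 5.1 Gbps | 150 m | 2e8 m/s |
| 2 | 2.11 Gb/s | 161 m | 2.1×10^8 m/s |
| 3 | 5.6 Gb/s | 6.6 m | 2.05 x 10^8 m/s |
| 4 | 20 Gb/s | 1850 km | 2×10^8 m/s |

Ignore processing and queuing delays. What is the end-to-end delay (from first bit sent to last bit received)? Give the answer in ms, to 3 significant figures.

Transmission delays (L/R per hop): 0.000633725, 0.00153175, 0.000577143, 0.0001616 ms; sum = 0.00290422 ms.
Propagation delays (d/s per hop): 0.00075, 0.000766667, 3.21951e-05, 9.25 ms; sum = 9.25155 ms.
End-to-end = 9.25 ms.

9.25 ms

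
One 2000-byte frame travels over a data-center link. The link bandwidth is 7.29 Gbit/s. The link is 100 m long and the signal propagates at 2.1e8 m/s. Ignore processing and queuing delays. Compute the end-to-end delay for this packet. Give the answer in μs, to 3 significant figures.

2.67 μs

L = 2000 × 8 = 16000 bits.
Transmission delay = L/R = 16000 / 7290000000 = 2.19479 μs.
Propagation delay = d/s = 100 m / 210000000 m/s = 0.47619 μs.
Total = 2.67 μs.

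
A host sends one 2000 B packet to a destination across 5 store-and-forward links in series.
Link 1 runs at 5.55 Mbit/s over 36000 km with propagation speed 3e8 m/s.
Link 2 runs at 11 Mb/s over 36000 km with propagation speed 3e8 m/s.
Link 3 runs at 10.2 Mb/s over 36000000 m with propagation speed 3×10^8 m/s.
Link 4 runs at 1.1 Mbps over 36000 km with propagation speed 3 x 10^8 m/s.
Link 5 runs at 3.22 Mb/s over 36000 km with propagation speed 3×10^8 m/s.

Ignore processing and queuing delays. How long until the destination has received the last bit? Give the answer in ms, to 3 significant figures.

L = 2000 × 8 = 16000 bits.
Transmission delays (L/R per hop): 2.88288, 1.45455, 1.56863, 14.5455, 4.96894 ms; sum = 25.4205 ms.
Propagation delays (d/s per hop): 120, 120, 120, 120, 120 ms; sum = 600 ms.
End-to-end = 625 ms.

625 ms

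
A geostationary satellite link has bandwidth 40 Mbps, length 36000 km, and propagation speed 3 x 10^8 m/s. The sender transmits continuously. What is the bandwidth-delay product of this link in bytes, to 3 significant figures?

600000 bytes

Propagation delay = 36000000 / 300000000 = 0.12 s.
BDP = R × t_prop = 40000000 × 0.12 = 4800000 bits.
In bytes: 4800000/8 = 600000 bytes.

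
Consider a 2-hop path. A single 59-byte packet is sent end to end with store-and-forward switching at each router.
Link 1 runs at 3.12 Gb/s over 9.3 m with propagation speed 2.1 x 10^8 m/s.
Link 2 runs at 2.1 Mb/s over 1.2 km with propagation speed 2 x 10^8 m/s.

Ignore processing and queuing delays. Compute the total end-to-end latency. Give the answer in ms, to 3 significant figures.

L = 59 × 8 = 472 bits.
Transmission delays (L/R per hop): 0.000151282, 0.224762 ms; sum = 0.224913 ms.
Propagation delays (d/s per hop): 4.42857e-05, 0.006 ms; sum = 0.00604429 ms.
End-to-end = 0.231 ms.

0.231 ms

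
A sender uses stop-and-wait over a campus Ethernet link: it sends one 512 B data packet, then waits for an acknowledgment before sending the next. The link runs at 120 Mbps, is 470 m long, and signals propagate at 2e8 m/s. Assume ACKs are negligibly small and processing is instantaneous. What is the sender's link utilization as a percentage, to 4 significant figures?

87.90 %

t_tx = L/R = 4096/120000000 = 3.41333e-05 s.
t_prop = 470/200000000 = 2.35e-06 s; RTT = 4.7e-06 s.
Cycle = t_tx + RTT = 3.88333e-05 s.
Utilization = t_tx / cycle = 3.41333e-05/3.88333e-05 = 87.90 %.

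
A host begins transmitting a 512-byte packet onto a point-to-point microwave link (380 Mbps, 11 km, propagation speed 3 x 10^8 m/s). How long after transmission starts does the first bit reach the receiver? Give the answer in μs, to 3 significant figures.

First bit experiences only propagation delay: d/s = 11000/300000000 = 36.7 μs.

36.7 μs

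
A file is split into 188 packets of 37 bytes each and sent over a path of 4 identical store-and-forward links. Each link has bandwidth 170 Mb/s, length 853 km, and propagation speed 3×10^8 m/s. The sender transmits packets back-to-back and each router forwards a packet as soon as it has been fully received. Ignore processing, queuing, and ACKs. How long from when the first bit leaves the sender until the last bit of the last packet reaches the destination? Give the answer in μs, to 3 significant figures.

11700 μs

Per-hop transmission t_tx = L/R = 296/170000000 = 1.74118 μs.
Per-hop propagation t_prop = 853000/300000000 = 2843.33 μs.
Pipeline fill: first packet needs 4·t_tx to clear all hops; remaining 187 packets each add one t_tx.
Total = (4+188-1)·t_tx + 4·t_prop = 191·1.74118 + 4·2843.33 = 11700 μs.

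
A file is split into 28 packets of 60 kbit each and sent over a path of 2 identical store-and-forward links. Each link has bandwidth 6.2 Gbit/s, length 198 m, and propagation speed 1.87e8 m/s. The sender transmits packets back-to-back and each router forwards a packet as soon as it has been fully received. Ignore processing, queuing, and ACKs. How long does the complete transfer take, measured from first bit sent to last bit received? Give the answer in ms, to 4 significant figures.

Per-hop transmission t_tx = L/R = 60000/6200000000 = 0.00967742 ms.
Per-hop propagation t_prop = 198/187000000 = 0.00105882 ms.
Pipeline fill: first packet needs 2·t_tx to clear all hops; remaining 27 packets each add one t_tx.
Total = (2+28-1)·t_tx + 2·t_prop = 29·0.00967742 + 2·0.00105882 = 0.2828 ms.

0.2828 ms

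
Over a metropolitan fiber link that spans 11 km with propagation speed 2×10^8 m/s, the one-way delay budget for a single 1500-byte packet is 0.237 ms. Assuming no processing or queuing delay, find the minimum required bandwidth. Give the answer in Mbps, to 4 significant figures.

L = 12000 bits.
Propagation delay = 11000 / 200000000 = 0.055 ms.
Transmission budget = 0.237 − 0.055 = 0.182 ms.
R ≥ L / t_tx = 12000 bits / 0.000182 s = 65.93 Mbps.

65.93 Mbps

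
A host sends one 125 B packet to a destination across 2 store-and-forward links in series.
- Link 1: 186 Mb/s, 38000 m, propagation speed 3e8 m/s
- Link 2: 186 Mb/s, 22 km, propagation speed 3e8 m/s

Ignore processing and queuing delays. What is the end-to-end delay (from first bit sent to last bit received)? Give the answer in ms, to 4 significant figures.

L = 125 × 8 = 1000 bits.
Transmission delay per hop = L/R = 1000/186000000 = 0.00537634 ms; 2 hops → 0.0107527 ms.
Propagation delays (d/s per hop): 0.126667, 0.0733333 ms; sum = 0.2 ms.
End-to-end = 0.2108 ms.

0.2108 ms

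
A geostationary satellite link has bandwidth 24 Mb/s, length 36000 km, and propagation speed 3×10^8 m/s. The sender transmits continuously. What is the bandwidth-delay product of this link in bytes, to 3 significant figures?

360000 bytes

Propagation delay = 36000000 / 300000000 = 0.12 s.
BDP = R × t_prop = 24000000 × 0.12 = 2880000 bits.
In bytes: 2880000/8 = 360000 bytes.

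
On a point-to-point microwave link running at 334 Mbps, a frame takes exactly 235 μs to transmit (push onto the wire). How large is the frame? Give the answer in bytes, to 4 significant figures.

L = R × t_tx = 334000000 b/s × 0.000235 s = 78490 bits.
In bytes: 78490 / 8 = 9811 bytes.

9811 bytes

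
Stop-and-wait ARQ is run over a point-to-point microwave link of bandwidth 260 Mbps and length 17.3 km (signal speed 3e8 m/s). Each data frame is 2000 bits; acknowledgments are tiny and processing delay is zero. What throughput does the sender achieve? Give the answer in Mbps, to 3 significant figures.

16.3 Mbps

t_tx = L/R = 2000/260000000 = 7.69231e-06 s.
t_prop = 17300/300000000 = 5.76667e-05 s; RTT = 0.000115333 s.
Cycle = t_tx + RTT = 0.000123026 s.
Throughput = L / cycle = 2000 / 0.000123026 = 16.3 Mbps.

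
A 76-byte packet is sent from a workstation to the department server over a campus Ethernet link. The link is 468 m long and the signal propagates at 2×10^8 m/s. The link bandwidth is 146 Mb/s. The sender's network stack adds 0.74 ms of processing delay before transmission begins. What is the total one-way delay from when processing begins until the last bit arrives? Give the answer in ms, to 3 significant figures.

L = 76 × 8 = 608 bits.
Transmission delay = L/R = 608 / 146000000 = 0.00416438 ms.
Propagation delay = d/s = 468 m / 200000000 m/s = 0.00234 ms.
Plus processing delay 0.74 ms = 0.74 ms.
Total = 0.747 ms.

0.747 ms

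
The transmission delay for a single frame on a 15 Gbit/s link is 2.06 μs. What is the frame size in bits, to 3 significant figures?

L = R × t_tx = 15000000000 b/s × 2.06e-06 s = 30900 bits.

30900 bits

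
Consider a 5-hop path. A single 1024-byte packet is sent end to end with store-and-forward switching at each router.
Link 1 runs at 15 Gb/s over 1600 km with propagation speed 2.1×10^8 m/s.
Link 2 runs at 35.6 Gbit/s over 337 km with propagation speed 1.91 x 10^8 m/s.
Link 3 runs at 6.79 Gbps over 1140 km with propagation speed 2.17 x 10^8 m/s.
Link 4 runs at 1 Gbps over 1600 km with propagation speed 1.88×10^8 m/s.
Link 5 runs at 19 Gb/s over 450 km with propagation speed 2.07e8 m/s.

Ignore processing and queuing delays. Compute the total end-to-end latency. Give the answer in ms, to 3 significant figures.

L = 1024 × 8 = 8192 bits.
Transmission delays (L/R per hop): 0.000546133, 0.000230112, 0.00120648, 0.008192, 0.000431158 ms; sum = 0.0106059 ms.
Propagation delays (d/s per hop): 7.61905, 1.7644, 5.25346, 8.51064, 2.17391 ms; sum = 25.3215 ms.
End-to-end = 25.3 ms.

25.3 ms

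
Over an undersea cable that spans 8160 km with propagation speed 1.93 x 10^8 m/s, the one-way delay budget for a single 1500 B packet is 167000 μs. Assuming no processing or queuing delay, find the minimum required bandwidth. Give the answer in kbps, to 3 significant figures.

96.2 kbps

L = 12000 bits.
Propagation delay = 8160000 / 193000000 = 42279.8 μs.
Transmission budget = 167000 − 42279.8 = 124720 μs.
R ≥ L / t_tx = 12000 bits / 0.12472 s = 96.2 kbps.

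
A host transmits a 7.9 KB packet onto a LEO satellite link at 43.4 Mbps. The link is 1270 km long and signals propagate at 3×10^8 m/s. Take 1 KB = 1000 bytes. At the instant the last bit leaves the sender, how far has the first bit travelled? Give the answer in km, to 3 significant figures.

t_tx = L/R = 63200/43400000 = 0.00145622 s.
Distance = s × t_tx = 300000000 × 0.00145622 = 437 km.

437 km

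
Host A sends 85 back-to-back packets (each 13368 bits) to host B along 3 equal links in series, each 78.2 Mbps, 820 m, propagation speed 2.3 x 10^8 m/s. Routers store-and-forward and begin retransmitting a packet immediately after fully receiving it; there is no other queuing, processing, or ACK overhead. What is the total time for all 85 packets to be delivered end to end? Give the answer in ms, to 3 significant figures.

14.9 ms

Per-hop transmission t_tx = L/R = 13368/78200000 = 0.170946 ms.
Per-hop propagation t_prop = 820/2.3e+08 = 0.00356522 ms.
Pipeline fill: first packet needs 3·t_tx to clear all hops; remaining 84 packets each add one t_tx.
Total = (3+85-1)·t_tx + 3·t_prop = 87·0.170946 + 3·0.00356522 = 14.9 ms.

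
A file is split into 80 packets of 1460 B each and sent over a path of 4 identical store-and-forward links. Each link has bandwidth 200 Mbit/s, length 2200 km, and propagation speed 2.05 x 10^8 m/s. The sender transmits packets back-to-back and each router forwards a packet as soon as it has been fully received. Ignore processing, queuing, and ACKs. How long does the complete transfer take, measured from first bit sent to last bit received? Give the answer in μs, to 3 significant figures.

Per-hop transmission t_tx = L/R = 11680/200000000 = 58.4 μs.
Per-hop propagation t_prop = 2200000/2.05e+08 = 10731.7 μs.
Pipeline fill: first packet needs 4·t_tx to clear all hops; remaining 79 packets each add one t_tx.
Total = (4+80-1)·t_tx + 4·t_prop = 83·58.4 + 4·10731.7 = 47800 μs.

47800 μs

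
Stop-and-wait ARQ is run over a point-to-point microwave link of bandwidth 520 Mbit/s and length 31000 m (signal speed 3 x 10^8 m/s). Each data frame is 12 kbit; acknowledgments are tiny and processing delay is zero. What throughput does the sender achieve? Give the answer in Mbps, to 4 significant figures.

t_tx = L/R = 12000/520000000 = 2.30769e-05 s.
t_prop = 31000/300000000 = 0.000103333 s; RTT = 0.000206667 s.
Cycle = t_tx + RTT = 0.000229744 s.
Throughput = L / cycle = 12000 / 0.000229744 = 52.23 Mbps.

52.23 Mbps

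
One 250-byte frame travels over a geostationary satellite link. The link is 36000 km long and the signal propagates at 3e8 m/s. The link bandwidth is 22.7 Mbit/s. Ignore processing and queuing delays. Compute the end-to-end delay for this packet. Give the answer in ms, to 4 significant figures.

L = 250 × 8 = 2000 bits.
Transmission delay = L/R = 2000 / 22700000 = 0.0881057 ms.
Propagation delay = d/s = 36000000 m / 300000000 m/s = 120 ms.
Total = 120.1 ms.

120.1 ms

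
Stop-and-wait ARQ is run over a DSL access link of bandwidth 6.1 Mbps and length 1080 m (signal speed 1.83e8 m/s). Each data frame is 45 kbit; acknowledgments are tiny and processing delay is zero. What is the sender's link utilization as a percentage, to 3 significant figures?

t_tx = L/R = 45000/6100000 = 0.00737705 s.
t_prop = 1080/183000000 = 5.90164e-06 s; RTT = 1.18033e-05 s.
Cycle = t_tx + RTT = 0.00738885 s.
Utilization = t_tx / cycle = 0.00737705/0.00738885 = 99.8 %.

99.8 %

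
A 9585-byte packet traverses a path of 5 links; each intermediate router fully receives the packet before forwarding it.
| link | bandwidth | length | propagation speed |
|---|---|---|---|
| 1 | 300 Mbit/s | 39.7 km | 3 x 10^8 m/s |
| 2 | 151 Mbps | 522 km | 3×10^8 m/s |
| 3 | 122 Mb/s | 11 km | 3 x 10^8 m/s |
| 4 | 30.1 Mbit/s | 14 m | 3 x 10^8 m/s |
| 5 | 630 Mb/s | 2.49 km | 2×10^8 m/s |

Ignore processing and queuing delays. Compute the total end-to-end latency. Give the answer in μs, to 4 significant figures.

L = 9585 × 8 = 76680 bits.
Transmission delays (L/R per hop): 255.6, 507.815, 628.525, 2547.51, 121.714 μs; sum = 4061.16 μs.
Propagation delays (d/s per hop): 132.333, 1740, 36.6667, 0.0466667, 12.45 μs; sum = 1921.5 μs.
End-to-end = 5983 μs.

5983 μs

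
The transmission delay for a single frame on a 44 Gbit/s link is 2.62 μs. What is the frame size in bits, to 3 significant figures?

L = R × t_tx = 44000000000 b/s × 2.62e-06 s = 115280 bits.

115000 bits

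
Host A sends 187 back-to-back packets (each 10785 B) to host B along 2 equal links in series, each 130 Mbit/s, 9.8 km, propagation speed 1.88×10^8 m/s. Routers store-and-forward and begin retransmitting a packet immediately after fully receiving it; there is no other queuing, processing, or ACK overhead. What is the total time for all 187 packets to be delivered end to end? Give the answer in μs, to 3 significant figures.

125000 μs

Per-hop transmission t_tx = L/R = 86280/130000000 = 663.692 μs.
Per-hop propagation t_prop = 9800/188000000 = 52.1277 μs.
Pipeline fill: first packet needs 2·t_tx to clear all hops; remaining 186 packets each add one t_tx.
Total = (2+187-1)·t_tx + 2·t_prop = 188·663.692 + 2·52.1277 = 125000 μs.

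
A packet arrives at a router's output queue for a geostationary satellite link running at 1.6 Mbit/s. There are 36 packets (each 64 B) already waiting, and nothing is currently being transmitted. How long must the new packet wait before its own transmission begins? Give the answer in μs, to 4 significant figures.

Each queued packet: L/R = 512/1600000 = 320 μs.
36 queued → 11520 μs.
Queuing delay = 11520 μs.

11520 μs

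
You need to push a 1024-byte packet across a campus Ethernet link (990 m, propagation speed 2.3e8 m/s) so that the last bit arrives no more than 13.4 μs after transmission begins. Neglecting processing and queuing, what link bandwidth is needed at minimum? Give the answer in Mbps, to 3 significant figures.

L = 8192 bits.
Propagation delay = 990 / 2.3e+08 = 4.30435 μs.
Transmission budget = 13.4 − 4.30435 = 9.09565 μs.
R ≥ L / t_tx = 8192 bits / 9.09565e-06 s = 901 Mbps.

901 Mbps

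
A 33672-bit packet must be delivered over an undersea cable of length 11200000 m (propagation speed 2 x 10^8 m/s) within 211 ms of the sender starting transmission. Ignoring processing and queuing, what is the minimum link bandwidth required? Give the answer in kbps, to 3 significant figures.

Propagation delay = 11200000 / 200000000 = 56 ms.
Transmission budget = 211 − 56 = 155 ms.
R ≥ L / t_tx = 33672 bits / 0.155 s = 217 kbps.

217 kbps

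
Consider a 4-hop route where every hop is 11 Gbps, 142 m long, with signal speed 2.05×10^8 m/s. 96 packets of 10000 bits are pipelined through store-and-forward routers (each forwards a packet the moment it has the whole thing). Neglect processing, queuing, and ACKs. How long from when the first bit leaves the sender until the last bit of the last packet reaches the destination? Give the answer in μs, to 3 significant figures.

Per-hop transmission t_tx = L/R = 10000/11000000000 = 0.909091 μs.
Per-hop propagation t_prop = 142/2.05e+08 = 0.692683 μs.
Pipeline fill: first packet needs 4·t_tx to clear all hops; remaining 95 packets each add one t_tx.
Total = (4+96-1)·t_tx + 4·t_prop = 99·0.909091 + 4·0.692683 = 92.8 μs.

92.8 μs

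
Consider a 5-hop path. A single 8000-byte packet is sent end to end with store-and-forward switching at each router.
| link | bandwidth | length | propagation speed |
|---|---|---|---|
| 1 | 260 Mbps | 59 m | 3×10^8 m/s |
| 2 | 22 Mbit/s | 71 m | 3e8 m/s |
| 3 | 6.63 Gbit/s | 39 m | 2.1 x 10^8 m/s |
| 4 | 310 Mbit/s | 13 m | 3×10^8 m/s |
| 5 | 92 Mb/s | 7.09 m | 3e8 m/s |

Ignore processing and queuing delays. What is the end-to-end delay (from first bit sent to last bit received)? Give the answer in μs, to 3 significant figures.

L = 8000 × 8 = 64000 bits.
Transmission delays (L/R per hop): 246.154, 2909.09, 9.65309, 206.452, 695.652 μs; sum = 4067 μs.
Propagation delays (d/s per hop): 0.196667, 0.236667, 0.185714, 0.0433333, 0.0236333 μs; sum = 0.686014 μs.
End-to-end = 4070 μs.

4070 μs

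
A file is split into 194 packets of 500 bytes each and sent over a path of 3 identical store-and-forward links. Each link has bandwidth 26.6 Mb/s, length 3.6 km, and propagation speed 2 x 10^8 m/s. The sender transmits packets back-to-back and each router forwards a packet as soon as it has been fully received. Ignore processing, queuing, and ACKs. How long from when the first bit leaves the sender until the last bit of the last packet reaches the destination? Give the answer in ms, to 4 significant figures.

29.53 ms

Per-hop transmission t_tx = L/R = 4000/26600000 = 0.150376 ms.
Per-hop propagation t_prop = 3600/200000000 = 0.018 ms.
Pipeline fill: first packet needs 3·t_tx to clear all hops; remaining 193 packets each add one t_tx.
Total = (3+194-1)·t_tx + 3·t_prop = 196·0.150376 + 3·0.018 = 29.53 ms.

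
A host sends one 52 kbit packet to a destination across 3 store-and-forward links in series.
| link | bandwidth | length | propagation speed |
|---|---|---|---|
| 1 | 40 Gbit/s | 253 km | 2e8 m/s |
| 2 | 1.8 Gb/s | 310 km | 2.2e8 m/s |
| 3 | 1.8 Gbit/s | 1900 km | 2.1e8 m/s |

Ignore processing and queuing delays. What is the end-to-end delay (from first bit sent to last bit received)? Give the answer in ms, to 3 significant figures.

L = 52000 bits.
Transmission delays (L/R per hop): 0.0013, 0.0288889, 0.0288889 ms; sum = 0.0590778 ms.
Propagation delays (d/s per hop): 1.265, 1.40909, 9.04762 ms; sum = 11.7217 ms.
End-to-end = 11.8 ms.

11.8 ms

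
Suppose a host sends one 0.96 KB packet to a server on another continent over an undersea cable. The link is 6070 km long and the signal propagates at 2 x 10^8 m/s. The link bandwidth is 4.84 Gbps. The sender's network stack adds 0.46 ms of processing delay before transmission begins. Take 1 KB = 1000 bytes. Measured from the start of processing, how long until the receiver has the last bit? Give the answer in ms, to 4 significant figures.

30.81 ms

L = 7680 bits.
Transmission delay = L/R = 7680 / 4840000000 = 0.00158678 ms.
Propagation delay = d/s = 6070000 m / 200000000 m/s = 30.35 ms.
Plus processing delay 0.46 ms = 0.46 ms.
Total = 30.81 ms.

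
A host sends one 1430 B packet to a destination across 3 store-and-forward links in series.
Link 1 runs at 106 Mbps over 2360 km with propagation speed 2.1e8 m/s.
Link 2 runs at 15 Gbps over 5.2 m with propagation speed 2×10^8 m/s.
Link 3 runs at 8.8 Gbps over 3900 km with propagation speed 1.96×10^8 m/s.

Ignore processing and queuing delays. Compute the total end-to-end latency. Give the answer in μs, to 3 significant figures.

31200 μs

L = 1430 × 8 = 11440 bits.
Transmission delays (L/R per hop): 107.925, 0.762667, 1.3 μs; sum = 109.987 μs.
Propagation delays (d/s per hop): 11238.1, 0.026, 19898 μs; sum = 31136.1 μs.
End-to-end = 31200 μs.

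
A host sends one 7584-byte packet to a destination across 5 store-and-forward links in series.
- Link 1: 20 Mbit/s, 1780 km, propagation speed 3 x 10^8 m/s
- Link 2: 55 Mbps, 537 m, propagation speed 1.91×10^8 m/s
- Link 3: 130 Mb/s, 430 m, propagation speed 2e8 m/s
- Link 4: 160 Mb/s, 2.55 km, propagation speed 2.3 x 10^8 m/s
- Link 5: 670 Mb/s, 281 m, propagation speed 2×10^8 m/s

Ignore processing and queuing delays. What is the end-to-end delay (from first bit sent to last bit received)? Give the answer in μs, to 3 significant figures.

L = 7584 × 8 = 60672 bits.
Transmission delays (L/R per hop): 3033.6, 1103.13, 466.708, 379.2, 90.5552 μs; sum = 5073.19 μs.
Propagation delays (d/s per hop): 5933.33, 2.81152, 2.15, 11.087, 1.405 μs; sum = 5950.79 μs.
End-to-end = 11000 μs.

11000 μs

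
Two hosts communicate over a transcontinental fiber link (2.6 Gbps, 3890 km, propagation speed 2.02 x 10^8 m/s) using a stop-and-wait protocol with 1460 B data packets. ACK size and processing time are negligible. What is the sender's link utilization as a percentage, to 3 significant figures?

t_tx = L/R = 11680/2600000000 = 4.49231e-06 s.
t_prop = 3890000/202000000 = 0.0192574 s; RTT = 0.0385149 s.
Cycle = t_tx + RTT = 0.0385193 s.
Utilization = t_tx / cycle = 4.49231e-06/0.0385193 = 0.0117 %.

0.0117 %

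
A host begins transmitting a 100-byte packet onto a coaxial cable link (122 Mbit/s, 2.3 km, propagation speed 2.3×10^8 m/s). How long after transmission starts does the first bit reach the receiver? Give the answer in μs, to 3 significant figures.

First bit experiences only propagation delay: d/s = 2300/2.3e+08 = 10.0 μs.

10.0 μs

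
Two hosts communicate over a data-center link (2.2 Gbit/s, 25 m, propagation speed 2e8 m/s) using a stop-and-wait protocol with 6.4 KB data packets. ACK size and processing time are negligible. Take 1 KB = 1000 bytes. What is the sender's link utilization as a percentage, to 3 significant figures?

98.9 %

t_tx = L/R = 51200/2200000000 = 2.32727e-05 s.
t_prop = 25/200000000 = 1.25e-07 s; RTT = 2.5e-07 s.
Cycle = t_tx + RTT = 2.35227e-05 s.
Utilization = t_tx / cycle = 2.32727e-05/2.35227e-05 = 98.9 %.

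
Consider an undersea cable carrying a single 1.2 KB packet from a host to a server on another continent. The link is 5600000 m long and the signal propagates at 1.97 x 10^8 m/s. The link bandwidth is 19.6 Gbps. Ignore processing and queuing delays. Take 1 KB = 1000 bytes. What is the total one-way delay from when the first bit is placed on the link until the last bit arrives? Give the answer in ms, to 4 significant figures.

28.43 ms

L = 9600 bits.
Transmission delay = L/R = 9600 / 19600000000 = 0.000489796 ms.
Propagation delay = d/s = 5600000 m / 197000000 m/s = 28.4264 ms.
Total = 28.43 ms.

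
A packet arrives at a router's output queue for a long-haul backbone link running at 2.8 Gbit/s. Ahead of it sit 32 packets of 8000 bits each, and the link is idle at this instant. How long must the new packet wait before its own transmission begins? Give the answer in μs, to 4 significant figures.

Each queued packet: L/R = 8000/2800000000 = 2.85714 μs.
32 queued → 91.4286 μs.
Queuing delay = 91.43 μs.

91.43 μs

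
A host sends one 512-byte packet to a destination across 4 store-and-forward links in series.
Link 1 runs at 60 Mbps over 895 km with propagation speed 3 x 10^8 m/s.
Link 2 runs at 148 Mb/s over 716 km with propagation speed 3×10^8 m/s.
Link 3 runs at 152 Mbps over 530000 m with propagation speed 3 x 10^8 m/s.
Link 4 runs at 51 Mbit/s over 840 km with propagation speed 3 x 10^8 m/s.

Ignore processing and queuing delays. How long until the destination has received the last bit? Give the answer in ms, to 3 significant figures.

10.1 ms

L = 512 × 8 = 4096 bits.
Transmission delays (L/R per hop): 0.0682667, 0.0276757, 0.0269474, 0.0803137 ms; sum = 0.203203 ms.
Propagation delays (d/s per hop): 2.98333, 2.38667, 1.76667, 2.8 ms; sum = 9.93667 ms.
End-to-end = 10.1 ms.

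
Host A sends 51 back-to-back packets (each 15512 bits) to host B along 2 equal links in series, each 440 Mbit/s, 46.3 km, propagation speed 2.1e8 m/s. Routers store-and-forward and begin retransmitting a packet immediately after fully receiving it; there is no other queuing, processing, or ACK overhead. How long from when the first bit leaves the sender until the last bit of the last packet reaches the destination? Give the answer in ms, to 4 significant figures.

Per-hop transmission t_tx = L/R = 15512/440000000 = 0.0352545 ms.
Per-hop propagation t_prop = 46300/210000000 = 0.220476 ms.
Pipeline fill: first packet needs 2·t_tx to clear all hops; remaining 50 packets each add one t_tx.
Total = (2+51-1)·t_tx + 2·t_prop = 52·0.0352545 + 2·0.220476 = 2.274 ms.

2.274 ms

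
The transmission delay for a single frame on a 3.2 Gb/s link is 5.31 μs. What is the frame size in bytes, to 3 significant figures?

2120 bytes

L = R × t_tx = 3200000000 b/s × 5.31e-06 s = 16992 bits.
In bytes: 16992 / 8 = 2120 bytes.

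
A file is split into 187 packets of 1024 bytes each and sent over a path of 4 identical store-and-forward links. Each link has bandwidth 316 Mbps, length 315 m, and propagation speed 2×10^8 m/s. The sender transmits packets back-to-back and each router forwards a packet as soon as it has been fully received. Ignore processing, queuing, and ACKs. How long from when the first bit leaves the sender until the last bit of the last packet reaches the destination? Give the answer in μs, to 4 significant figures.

4932 μs

Per-hop transmission t_tx = L/R = 8192/316000000 = 25.9241 μs.
Per-hop propagation t_prop = 315/200000000 = 1.575 μs.
Pipeline fill: first packet needs 4·t_tx to clear all hops; remaining 186 packets each add one t_tx.
Total = (4+187-1)·t_tx + 4·t_prop = 190·25.9241 + 4·1.575 = 4932 μs.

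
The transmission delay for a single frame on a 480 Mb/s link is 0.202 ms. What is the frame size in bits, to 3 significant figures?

97000 bits

L = R × t_tx = 480000000 b/s × 0.000202 s = 96960 bits.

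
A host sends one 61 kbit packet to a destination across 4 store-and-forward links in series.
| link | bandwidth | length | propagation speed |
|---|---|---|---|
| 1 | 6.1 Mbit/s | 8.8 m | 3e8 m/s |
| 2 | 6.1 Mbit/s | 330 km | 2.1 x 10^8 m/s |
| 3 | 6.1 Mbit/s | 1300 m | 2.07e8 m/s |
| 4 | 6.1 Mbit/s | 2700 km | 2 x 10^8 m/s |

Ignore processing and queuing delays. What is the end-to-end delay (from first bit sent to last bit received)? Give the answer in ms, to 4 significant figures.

L = 61000 bits.
Transmission delay per hop = L/R = 61000/6100000 = 10 ms; 4 hops → 40 ms.
Propagation delays (d/s per hop): 2.93333e-05, 1.57143, 0.00628019, 13.5 ms; sum = 15.0777 ms.
End-to-end = 55.08 ms.

55.08 ms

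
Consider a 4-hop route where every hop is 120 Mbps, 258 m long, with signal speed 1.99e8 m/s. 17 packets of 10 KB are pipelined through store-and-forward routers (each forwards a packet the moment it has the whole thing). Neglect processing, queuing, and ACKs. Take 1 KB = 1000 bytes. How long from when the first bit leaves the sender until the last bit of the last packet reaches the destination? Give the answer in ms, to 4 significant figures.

13.34 ms

Per-hop transmission t_tx = L/R = 80000/120000000 = 0.666667 ms.
Per-hop propagation t_prop = 258/199000000 = 0.00129648 ms.
Pipeline fill: first packet needs 4·t_tx to clear all hops; remaining 16 packets each add one t_tx.
Total = (4+17-1)·t_tx + 4·t_prop = 20·0.666667 + 4·0.00129648 = 13.34 ms.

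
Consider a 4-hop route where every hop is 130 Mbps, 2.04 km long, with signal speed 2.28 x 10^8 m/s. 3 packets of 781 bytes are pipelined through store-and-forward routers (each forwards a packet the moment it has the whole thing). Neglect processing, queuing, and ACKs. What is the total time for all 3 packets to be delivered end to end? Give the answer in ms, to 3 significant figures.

0.324 ms

Per-hop transmission t_tx = L/R = 6248/130000000 = 0.0480615 ms.
Per-hop propagation t_prop = 2040/2.28e+08 = 0.00894737 ms.
Pipeline fill: first packet needs 4·t_tx to clear all hops; remaining 2 packets each add one t_tx.
Total = (4+3-1)·t_tx + 4·t_prop = 6·0.0480615 + 4·0.00894737 = 0.324 ms.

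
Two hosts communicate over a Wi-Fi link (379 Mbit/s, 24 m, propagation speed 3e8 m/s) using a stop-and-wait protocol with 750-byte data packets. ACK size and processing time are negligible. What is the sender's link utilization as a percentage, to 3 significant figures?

t_tx = L/R = 6000/379000000 = 1.58311e-05 s.
t_prop = 24/300000000 = 8e-08 s; RTT = 1.6e-07 s.
Cycle = t_tx + RTT = 1.59911e-05 s.
Utilization = t_tx / cycle = 1.58311e-05/1.59911e-05 = 99.0 %.

99.0 %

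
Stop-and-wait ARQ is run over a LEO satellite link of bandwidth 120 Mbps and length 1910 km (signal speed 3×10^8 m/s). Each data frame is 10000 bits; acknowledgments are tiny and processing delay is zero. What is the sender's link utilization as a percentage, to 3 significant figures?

t_tx = L/R = 10000/120000000 = 8.33333e-05 s.
t_prop = 1910000/300000000 = 0.00636667 s; RTT = 0.0127333 s.
Cycle = t_tx + RTT = 0.0128167 s.
Utilization = t_tx / cycle = 8.33333e-05/0.0128167 = 0.650 %.

0.650 %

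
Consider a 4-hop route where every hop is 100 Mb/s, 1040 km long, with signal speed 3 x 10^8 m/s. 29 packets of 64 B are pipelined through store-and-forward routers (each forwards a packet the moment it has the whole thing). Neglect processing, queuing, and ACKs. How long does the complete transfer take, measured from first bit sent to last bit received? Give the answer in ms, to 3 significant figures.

Per-hop transmission t_tx = L/R = 512/100000000 = 0.00512 ms.
Per-hop propagation t_prop = 1040000/300000000 = 3.46667 ms.
Pipeline fill: first packet needs 4·t_tx to clear all hops; remaining 28 packets each add one t_tx.
Total = (4+29-1)·t_tx + 4·t_prop = 32·0.00512 + 4·3.46667 = 14.0 ms.

14.0 ms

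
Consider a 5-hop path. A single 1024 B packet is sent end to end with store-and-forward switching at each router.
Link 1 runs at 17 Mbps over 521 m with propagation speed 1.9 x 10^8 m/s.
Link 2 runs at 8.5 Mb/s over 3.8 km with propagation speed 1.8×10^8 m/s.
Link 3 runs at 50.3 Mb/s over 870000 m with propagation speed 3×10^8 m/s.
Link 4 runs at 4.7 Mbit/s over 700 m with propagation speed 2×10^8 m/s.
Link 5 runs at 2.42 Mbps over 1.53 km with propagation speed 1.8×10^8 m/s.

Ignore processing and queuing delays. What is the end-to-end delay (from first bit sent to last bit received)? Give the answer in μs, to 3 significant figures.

9670 μs

L = 1024 × 8 = 8192 bits.
Transmission delays (L/R per hop): 481.882, 963.765, 162.863, 1742.98, 3385.12 μs; sum = 6736.61 μs.
Propagation delays (d/s per hop): 2.74211, 21.1111, 2900, 3.5, 8.5 μs; sum = 2935.85 μs.
End-to-end = 9670 μs.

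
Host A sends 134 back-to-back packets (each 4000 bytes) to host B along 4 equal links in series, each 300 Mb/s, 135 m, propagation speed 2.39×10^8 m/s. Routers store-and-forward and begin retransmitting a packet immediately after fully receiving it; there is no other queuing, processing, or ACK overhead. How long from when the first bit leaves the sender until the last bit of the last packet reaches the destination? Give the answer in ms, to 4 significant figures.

14.62 ms

Per-hop transmission t_tx = L/R = 32000/300000000 = 0.106667 ms.
Per-hop propagation t_prop = 135/239000000 = 0.000564854 ms.
Pipeline fill: first packet needs 4·t_tx to clear all hops; remaining 133 packets each add one t_tx.
Total = (4+134-1)·t_tx + 4·t_prop = 137·0.106667 + 4·0.000564854 = 14.62 ms.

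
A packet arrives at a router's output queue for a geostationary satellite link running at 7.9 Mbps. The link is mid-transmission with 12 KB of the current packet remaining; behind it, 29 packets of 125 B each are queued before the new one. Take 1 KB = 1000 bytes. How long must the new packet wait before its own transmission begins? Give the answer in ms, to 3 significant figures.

Each queued packet: L/R = 1000/7900000 = 0.126582 ms.
29 queued → 3.67089 ms.
Plus remaining 96000 bits of current packet: 12.1519 ms.
Queuing delay = 15.8 ms.

15.8 ms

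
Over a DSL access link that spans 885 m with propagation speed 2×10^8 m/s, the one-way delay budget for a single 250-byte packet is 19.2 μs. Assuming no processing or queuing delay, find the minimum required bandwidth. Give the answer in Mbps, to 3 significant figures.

135 Mbps

L = 2000 bits.
Propagation delay = 885 / 200000000 = 4.425 μs.
Transmission budget = 19.2 − 4.425 = 14.775 μs.
R ≥ L / t_tx = 2000 bits / 1.4775e-05 s = 135 Mbps.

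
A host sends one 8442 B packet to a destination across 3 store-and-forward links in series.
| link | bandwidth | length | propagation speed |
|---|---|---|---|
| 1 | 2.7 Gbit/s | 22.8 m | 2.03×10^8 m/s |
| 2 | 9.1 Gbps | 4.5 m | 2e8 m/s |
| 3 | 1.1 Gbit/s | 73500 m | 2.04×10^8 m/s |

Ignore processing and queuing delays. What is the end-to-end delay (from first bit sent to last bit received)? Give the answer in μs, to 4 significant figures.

454.3 μs

L = 8442 × 8 = 67536 bits.
Transmission delays (L/R per hop): 25.0133, 7.42154, 61.3964 μs; sum = 93.8312 μs.
Propagation delays (d/s per hop): 0.112315, 0.0225, 360.294 μs; sum = 360.429 μs.
End-to-end = 454.3 μs.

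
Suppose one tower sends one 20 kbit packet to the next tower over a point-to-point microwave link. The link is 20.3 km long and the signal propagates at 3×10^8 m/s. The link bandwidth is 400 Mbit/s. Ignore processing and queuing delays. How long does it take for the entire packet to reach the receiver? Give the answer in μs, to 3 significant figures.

L = 20000 bits.
Transmission delay = L/R = 20000 / 400000000 = 50 μs.
Propagation delay = d/s = 20300 m / 300000000 m/s = 67.6667 μs.
Total = 118 μs.

118 μs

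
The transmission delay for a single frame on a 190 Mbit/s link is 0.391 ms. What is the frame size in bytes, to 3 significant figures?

9290 bytes

L = R × t_tx = 190000000 b/s × 0.000391 s = 74290 bits.
In bytes: 74290 / 8 = 9290 bytes.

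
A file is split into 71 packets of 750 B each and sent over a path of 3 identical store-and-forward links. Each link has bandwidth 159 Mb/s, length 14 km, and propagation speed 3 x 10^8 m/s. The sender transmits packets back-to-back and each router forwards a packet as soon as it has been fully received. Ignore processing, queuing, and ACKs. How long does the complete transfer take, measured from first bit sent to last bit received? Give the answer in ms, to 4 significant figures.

Per-hop transmission t_tx = L/R = 6000/159000000 = 0.0377358 ms.
Per-hop propagation t_prop = 14000/300000000 = 0.0466667 ms.
Pipeline fill: first packet needs 3·t_tx to clear all hops; remaining 70 packets each add one t_tx.
Total = (3+71-1)·t_tx + 3·t_prop = 73·0.0377358 + 3·0.0466667 = 2.895 ms.

2.895 ms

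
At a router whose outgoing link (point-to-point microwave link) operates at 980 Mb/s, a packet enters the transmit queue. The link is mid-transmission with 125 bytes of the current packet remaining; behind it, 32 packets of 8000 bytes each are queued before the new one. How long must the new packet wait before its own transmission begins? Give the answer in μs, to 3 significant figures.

2090 μs

Each queued packet: L/R = 64000/980000000 = 65.3061 μs.
32 queued → 2089.8 μs.
Plus remaining 1000 bits of current packet: 1.02041 μs.
Queuing delay = 2090 μs.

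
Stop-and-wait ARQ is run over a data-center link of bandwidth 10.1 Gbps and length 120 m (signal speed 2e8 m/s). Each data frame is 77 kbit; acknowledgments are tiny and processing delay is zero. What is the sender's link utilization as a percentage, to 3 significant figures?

86.4 %

t_tx = L/R = 77000/10100000000 = 7.62376e-06 s.
t_prop = 120/200000000 = 6e-07 s; RTT = 1.2e-06 s.
Cycle = t_tx + RTT = 8.82376e-06 s.
Utilization = t_tx / cycle = 7.62376e-06/8.82376e-06 = 86.4 %.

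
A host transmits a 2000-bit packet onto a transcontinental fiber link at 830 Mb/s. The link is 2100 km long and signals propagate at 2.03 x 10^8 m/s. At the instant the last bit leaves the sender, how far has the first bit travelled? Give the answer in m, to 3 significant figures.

489 m

t_tx = L/R = 2000/830000000 = 2.40964e-06 s.
Distance = s × t_tx = 2.03e+08 × 2.40964e-06 = 489 m.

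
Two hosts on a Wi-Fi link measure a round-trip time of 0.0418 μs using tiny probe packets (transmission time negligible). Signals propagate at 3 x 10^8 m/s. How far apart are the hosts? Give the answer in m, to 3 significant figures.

One-way propagation = RTT/2 = 0.0209 μs.
d = s × t = 300000000 × 2.09e-08 = 6.27 m.

6.27 m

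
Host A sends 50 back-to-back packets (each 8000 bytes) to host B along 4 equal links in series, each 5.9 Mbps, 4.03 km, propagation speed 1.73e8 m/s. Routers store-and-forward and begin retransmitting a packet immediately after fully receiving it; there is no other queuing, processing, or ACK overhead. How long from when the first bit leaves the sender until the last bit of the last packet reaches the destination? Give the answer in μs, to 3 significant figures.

575000 μs

Per-hop transmission t_tx = L/R = 64000/5900000 = 10847.5 μs.
Per-hop propagation t_prop = 4030/173000000 = 23.2948 μs.
Pipeline fill: first packet needs 4·t_tx to clear all hops; remaining 49 packets each add one t_tx.
Total = (4+50-1)·t_tx + 4·t_prop = 53·10847.5 + 4·23.2948 = 575000 μs.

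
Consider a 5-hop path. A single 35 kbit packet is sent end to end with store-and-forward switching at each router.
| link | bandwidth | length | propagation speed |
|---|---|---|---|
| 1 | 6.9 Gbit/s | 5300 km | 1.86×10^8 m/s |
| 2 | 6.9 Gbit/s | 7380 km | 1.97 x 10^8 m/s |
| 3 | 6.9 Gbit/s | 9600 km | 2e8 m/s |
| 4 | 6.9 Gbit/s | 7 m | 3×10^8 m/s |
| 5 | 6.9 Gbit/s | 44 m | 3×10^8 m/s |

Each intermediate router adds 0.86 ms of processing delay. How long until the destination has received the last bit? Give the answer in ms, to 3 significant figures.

L = 35000 bits.
Transmission delay per hop = L/R = 35000/6900000000 = 0.00507246 ms; 5 hops → 0.0253623 ms.
Propagation delays (d/s per hop): 28.4946, 37.4619, 48, 2.33333e-05, 0.000146667 ms; sum = 113.957 ms.
Processing at 4 router(s): 4 × 0.86 ms = 3.44 ms.
End-to-end = 117 ms.

117 ms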